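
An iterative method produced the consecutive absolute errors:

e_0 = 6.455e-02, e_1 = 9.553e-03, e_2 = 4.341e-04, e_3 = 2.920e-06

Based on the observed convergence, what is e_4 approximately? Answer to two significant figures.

First estimate the order: p ≈ ln(e_3/e_2) / ln(e_2/e_1) = ln(2.920e-06/4.341e-04)/ln(4.341e-04/9.553e-03) = ln(0.00672656)/ln(0.0454412) ≈ 1.6180.
Then e_4 ≈ e_3·(e_3/e_2)^p = 2.920e-06·(0.00672656)^1.6180 = 2.920e-06·0.000305752 ≈ 8.928e-10.

8.9e-10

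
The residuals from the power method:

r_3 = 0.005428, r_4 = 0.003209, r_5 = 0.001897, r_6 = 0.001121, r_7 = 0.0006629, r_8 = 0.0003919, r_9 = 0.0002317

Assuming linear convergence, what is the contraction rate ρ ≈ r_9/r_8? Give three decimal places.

ρ ≈ r_9/r_8 = 0.0002317/0.0003919 = 0.59122

0.591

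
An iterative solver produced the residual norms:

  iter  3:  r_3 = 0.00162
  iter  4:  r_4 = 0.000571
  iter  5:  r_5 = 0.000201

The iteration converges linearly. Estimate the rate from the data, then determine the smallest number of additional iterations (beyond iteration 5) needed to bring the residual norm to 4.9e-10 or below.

Rate ρ ≈ r_5/r_4 = 0.000201/0.000571 = 0.3520.
After j more steps, r_{5+j} ≈ 0.000201·ρ^j; need ρ^j ≤ 4.9e-10/0.000201 = 2.43781e-06.
j ≥ ln(2.43781e-06)/ln(0.3520) = -12.9244/-1.04412 = 12.378.
So 13 more iterations are needed.

13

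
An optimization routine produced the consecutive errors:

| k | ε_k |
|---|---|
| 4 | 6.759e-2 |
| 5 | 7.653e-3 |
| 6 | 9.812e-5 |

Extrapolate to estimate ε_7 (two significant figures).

1.6e-8

First estimate the order: p ≈ ln(ε_6/ε_5) / ln(ε_5/ε_4) = ln(9.812e-5/7.653e-3)/ln(7.653e-3/6.759e-2) = ln(0.0128211)/ln(0.113227) ≈ 2.0000.
Then ε_7 ≈ ε_6·(ε_6/ε_5)^p = 9.812e-5·(0.0128211)^2.0000 = 9.812e-5·0.000164381 ≈ 1.613e-08.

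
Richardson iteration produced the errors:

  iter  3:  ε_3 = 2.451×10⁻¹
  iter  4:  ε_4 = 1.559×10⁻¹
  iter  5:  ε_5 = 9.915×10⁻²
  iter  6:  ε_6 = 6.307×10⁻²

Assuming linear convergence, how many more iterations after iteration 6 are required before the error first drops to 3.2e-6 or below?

22

Rate ρ ≈ ε_6/ε_5 = 6.307×10⁻²/9.915×10⁻² = 0.6361.
After j more steps, ε_{6+j} ≈ 6.307×10⁻²·ρ^j; need ρ^j ≤ 3.2e-6/6.307×10⁻² = 5.07373e-05.
j ≥ ln(5.07373e-05)/ln(0.6361) = -9.8888/-0.45240 = 21.859.
So 22 more iterations are needed.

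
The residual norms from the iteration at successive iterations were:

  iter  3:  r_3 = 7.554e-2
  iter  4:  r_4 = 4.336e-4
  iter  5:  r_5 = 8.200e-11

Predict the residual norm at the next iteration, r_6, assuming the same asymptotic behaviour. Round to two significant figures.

First estimate the order: p ≈ ln(r_5/r_4) / ln(r_4/r_3) = ln(8.200e-11/4.336e-4)/ln(4.336e-4/7.554e-2) = ln(1.89114e-07)/ln(0.00574001) ≈ 3.0000.
Then r_6 ≈ r_5·(r_5/r_4)^p = 8.200e-11·(1.89114e-07)^3.0000 = 8.200e-11·6.76349e-21 ≈ 5.546e-31.

5.5e-31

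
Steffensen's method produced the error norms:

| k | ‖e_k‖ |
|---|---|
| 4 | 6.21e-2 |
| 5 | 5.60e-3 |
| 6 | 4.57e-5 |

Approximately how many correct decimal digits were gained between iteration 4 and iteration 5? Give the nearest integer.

Digits gained ≈ log₁₀(‖e_4‖/‖e_5‖) = log₁₀(6.21e-2/5.60e-3) = log₁₀(11.0893) ≈ 1.045.

1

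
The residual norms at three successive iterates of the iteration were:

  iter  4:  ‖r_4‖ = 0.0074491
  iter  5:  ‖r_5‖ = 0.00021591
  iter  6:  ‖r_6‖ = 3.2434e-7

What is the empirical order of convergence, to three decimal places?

1.836

p ≈ ln(‖r_6‖/‖r_5‖) / ln(‖r_5‖/‖r_4‖)
  = ln(3.2434e-7/0.00021591) / ln(0.00021591/0.0074491)
  = ln(0.0015022) / ln(0.0289847)
  = -6.500825 / -3.540987 ≈ 1.835879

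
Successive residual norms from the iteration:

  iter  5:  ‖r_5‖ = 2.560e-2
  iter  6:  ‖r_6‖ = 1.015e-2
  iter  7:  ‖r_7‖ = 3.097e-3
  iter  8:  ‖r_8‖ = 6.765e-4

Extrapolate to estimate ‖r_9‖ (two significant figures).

9.6e-5

First estimate the order: p ≈ ln(‖r_8‖/‖r_7‖) / ln(‖r_7‖/‖r_6‖) = ln(6.765e-4/3.097e-3)/ln(3.097e-3/1.015e-2) = ln(0.218437)/ln(0.305123) ≈ 1.2816.
Then ‖r_9‖ ≈ ‖r_8‖·(‖r_8‖/‖r_7‖)^p = 6.765e-4·(0.218437)^1.2816 = 6.765e-4·0.142325 ≈ 9.628e-05.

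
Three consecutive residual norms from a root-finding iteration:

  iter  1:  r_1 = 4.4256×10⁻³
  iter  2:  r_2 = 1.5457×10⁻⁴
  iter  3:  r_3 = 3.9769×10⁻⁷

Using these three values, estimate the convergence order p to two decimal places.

p ≈ ln(r_3/r_2) / ln(r_2/r_1)
  = ln(3.9769×10⁻⁷/1.5457×10⁻⁴) / ln(1.5457×10⁻⁴/4.4256×10⁻³)
  = ln(0.00257288) / ln(0.0349263)
  = -5.96273 / -3.35452 ≈ 1.77752

1.78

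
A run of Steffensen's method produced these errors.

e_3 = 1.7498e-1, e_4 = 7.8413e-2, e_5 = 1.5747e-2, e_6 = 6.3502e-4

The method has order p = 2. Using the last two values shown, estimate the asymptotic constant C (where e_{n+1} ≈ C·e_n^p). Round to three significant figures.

C ≈ e_6 / e_5^2
  = 6.3502e-4 / (1.5747e-2)^2
  = 6.3502e-4 / 0.000247968 ≈ 2.5609

2.56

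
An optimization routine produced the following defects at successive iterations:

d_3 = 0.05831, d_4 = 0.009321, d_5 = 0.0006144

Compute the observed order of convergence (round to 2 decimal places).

p ≈ ln(d_5/d_4) / ln(d_4/d_3)
  = ln(0.0006144/0.009321) / ln(0.009321/0.05831)
  = ln(0.0659157) / ln(0.159853)
  = -2.71938 / -1.83350 ≈ 1.48316

1.48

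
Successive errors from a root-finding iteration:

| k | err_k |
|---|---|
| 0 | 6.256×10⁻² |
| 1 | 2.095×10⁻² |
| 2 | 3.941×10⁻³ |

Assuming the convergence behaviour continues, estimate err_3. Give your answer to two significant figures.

First estimate the order: p ≈ ln(err_2/err_1) / ln(err_1/err_0) = ln(3.941×10⁻³/2.095×10⁻²)/ln(2.095×10⁻²/6.256×10⁻²) = ln(0.188115)/ln(0.334879) ≈ 1.5272.
Then err_3 ≈ err_2·(err_2/err_1)^p = 3.941×10⁻³·(0.188115)^1.5272 = 3.941×10⁻³·0.077965 ≈ 0.0003073.

3.1e-4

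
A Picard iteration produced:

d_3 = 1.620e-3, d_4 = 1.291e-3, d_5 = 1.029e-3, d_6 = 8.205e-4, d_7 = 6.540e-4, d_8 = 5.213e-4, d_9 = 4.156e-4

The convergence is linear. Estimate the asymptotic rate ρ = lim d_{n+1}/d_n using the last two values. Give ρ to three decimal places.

0.797

ρ ≈ d_9/d_8 = 4.156e-4/5.213e-4 = 0.79724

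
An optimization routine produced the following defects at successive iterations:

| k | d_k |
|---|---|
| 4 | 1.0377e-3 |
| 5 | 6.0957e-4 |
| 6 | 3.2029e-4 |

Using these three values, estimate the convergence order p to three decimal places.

p ≈ ln(d_6/d_5) / ln(d_5/d_4)
  = ln(3.2029e-4/6.0957e-4) / ln(6.0957e-4/1.0377e-3)
  = ln(0.525436) / ln(0.587424)
  = -0.643527 / -0.532008 ≈ 1.209619

1.210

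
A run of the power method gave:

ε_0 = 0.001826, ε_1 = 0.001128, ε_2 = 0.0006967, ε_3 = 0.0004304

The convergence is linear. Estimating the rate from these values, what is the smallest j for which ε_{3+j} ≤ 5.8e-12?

Rate ρ ≈ ε_3/ε_2 = 0.0004304/0.0006967 = 0.6178.
After j more steps, ε_{3+j} ≈ 0.0004304·ρ^j; need ρ^j ≤ 5.8e-12/0.0004304 = 1.34758e-08.
j ≥ ln(1.34758e-08)/ln(0.6178) = -18.1224/-0.48159 = 37.630.
So 38 more iterations are needed.

38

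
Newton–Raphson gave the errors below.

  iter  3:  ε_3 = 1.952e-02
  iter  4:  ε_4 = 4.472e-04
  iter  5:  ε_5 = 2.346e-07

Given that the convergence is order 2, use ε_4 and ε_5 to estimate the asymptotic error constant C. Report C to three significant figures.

C ≈ ε_5 / ε_4^2
  = 2.346e-07 / (4.472e-04)^2
  = 2.346e-07 / 1.99988e-07 ≈ 1.1731

1.17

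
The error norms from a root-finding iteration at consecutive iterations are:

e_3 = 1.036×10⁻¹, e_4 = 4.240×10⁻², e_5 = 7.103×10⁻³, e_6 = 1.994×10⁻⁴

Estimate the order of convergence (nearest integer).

Consecutive ratios: e_6/e_5 = 1.994×10⁻⁴/7.103×10⁻³ = 0.0280726, e_5/e_4 = 7.103×10⁻³/4.240×10⁻² = 0.167524.
p ≈ ln(0.0280726)/ln(0.167524) = -3.5730/-1.7866 ≈ 2.00.
So the convergence is quadratic (order 2).

2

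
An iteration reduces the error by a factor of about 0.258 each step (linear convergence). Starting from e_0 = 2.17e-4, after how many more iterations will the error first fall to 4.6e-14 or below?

17

After k steps, e_k ≈ 2.17e-4·0.258^k.
Need 0.258^k ≤ 4.6e-14/2.17e-4 = 2.11982e-10.
k ≥ ln(2.11982e-10)/ln(0.258) = -22.2745/-1.35480 = 16.441.
Smallest integer k = 17.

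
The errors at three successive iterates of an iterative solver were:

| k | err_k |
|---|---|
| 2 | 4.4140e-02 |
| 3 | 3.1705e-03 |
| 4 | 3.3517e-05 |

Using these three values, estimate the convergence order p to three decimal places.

1.728

p ≈ ln(err_4/err_3) / ln(err_3/err_2)
  = ln(3.3517e-05/3.1705e-03) / ln(3.1705e-03/4.4140e-02)
  = ln(0.0105715) / ln(0.0718283)
  = -4.549594 / -2.633477 ≈ 1.727600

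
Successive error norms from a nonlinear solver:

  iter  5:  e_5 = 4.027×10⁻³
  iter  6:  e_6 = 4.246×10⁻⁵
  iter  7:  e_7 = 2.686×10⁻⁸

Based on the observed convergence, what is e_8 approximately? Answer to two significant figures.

First estimate the order: p ≈ ln(e_7/e_6) / ln(e_6/e_5) = ln(2.686×10⁻⁸/4.246×10⁻⁵)/ln(4.246×10⁻⁵/4.027×10⁻³) = ln(0.000632595)/ln(0.0105438) ≈ 1.6180.
Then e_8 ≈ e_7·(e_7/e_6)^p = 2.686×10⁻⁸·(0.000632595)^1.6180 = 2.686×10⁻⁸·6.67147e-06 ≈ 1.792e-13.

1.8e-13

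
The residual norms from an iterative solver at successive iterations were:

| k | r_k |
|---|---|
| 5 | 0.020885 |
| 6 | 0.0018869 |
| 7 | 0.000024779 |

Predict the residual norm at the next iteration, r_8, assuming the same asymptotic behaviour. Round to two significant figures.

First estimate the order: p ≈ ln(r_7/r_6) / ln(r_6/r_5) = ln(0.000024779/0.0018869)/ln(0.0018869/0.020885) = ln(0.0131321)/ln(0.0903471) ≈ 1.8022.
Then r_8 ≈ r_7·(r_7/r_6)^p = 0.000024779·(0.0131321)^1.8022 = 0.000024779·0.000406314 ≈ 1.007e-08.

1.0e-8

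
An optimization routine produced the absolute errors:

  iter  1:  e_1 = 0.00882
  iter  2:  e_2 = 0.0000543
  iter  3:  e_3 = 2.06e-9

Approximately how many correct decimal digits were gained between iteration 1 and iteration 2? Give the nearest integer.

Digits gained ≈ log₁₀(e_1/e_2) = log₁₀(0.00882/0.0000543) = log₁₀(162.431) ≈ 2.211.

2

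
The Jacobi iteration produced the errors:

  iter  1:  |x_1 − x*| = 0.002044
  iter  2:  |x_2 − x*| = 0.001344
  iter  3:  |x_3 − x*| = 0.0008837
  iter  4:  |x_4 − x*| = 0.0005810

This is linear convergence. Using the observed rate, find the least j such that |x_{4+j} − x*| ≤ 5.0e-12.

Rate ρ ≈ |x_4 − x*|/|x_3 − x*| = 0.0005810/0.0008837 = 0.6575.
After j more steps, |x_{4+j} − x*| ≈ 0.0005810·ρ^j; need ρ^j ≤ 5.0e-12/0.0005810 = 8.60585e-09.
j ≥ ln(8.60585e-09)/ln(0.6575) = -18.5708/-0.41931 = 44.289.
So 45 more iterations are needed.

45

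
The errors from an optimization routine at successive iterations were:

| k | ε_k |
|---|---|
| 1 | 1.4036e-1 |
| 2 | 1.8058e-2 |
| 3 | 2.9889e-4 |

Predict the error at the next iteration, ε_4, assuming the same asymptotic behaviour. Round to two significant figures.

8.2e-8

First estimate the order: p ≈ ln(ε_3/ε_2) / ln(ε_2/ε_1) = ln(2.9889e-4/1.8058e-2)/ln(1.8058e-2/1.4036e-1) = ln(0.0165517)/ln(0.128655) ≈ 2.0000.
Then ε_4 ≈ ε_3·(ε_3/ε_2)^p = 2.9889e-4·(0.0165517)^2.0000 = 2.9889e-4·0.000273959 ≈ 8.188e-08.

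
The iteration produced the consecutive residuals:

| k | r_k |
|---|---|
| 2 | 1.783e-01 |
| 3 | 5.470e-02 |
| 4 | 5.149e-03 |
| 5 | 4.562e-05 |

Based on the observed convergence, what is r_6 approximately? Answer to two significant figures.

First estimate the order: p ≈ ln(r_5/r_4) / ln(r_4/r_3) = ln(4.562e-05/5.149e-03)/ln(5.149e-03/5.470e-02) = ln(0.00885997)/ln(0.0941316) ≈ 2.0000.
Then r_6 ≈ r_5·(r_5/r_4)^p = 4.562e-05·(0.00885997)^2.0000 = 4.562e-05·7.84991e-05 ≈ 3.581e-09.

3.6e-9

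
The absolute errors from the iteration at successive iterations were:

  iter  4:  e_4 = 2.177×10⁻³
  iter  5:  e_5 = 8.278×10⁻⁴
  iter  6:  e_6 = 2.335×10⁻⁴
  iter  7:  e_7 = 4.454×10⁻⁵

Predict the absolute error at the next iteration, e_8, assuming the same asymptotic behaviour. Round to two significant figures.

5.1e-6

First estimate the order: p ≈ ln(e_7/e_6) / ln(e_6/e_5) = ln(4.454×10⁻⁵/2.335×10⁻⁴)/ln(2.335×10⁻⁴/8.278×10⁻⁴) = ln(0.190749)/ln(0.282073) ≈ 1.3091.
Then e_8 ≈ e_7·(e_7/e_6)^p = 4.454×10⁻⁵·(0.190749)^1.3091 = 4.454×10⁻⁵·0.114302 ≈ 5.091e-06.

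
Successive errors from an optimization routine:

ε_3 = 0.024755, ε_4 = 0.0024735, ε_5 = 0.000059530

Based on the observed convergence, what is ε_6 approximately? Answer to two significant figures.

1.4e-7

First estimate the order: p ≈ ln(ε_5/ε_4) / ln(ε_4/ε_3) = ln(0.000059530/0.0024735)/ln(0.0024735/0.024755) = ln(0.0240671)/ln(0.0999192) ≈ 1.6180.
Then ε_6 ≈ ε_5·(ε_5/ε_4)^p = 0.000059530·(0.0240671)^1.6180 = 0.000059530·0.00240516 ≈ 1.432e-07.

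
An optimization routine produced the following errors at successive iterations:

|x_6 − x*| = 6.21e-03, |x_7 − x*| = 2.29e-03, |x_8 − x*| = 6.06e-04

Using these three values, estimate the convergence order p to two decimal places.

p ≈ ln(|x_8 − x*|/|x_7 − x*|) / ln(|x_7 − x*|/|x_6 − x*|)
  = ln(6.06e-04/2.29e-03) / ln(2.29e-03/6.21e-03)
  = ln(0.264629) / ln(0.36876)
  = -1.32943 / -0.99761 ≈ 1.33261

1.33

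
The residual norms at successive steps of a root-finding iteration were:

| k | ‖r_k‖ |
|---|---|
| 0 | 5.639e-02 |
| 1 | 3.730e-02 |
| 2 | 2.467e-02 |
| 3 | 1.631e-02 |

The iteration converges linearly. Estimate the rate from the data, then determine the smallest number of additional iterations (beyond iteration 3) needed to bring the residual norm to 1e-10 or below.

46

Rate ρ ≈ ‖r_3‖/‖r_2‖ = 1.631e-02/2.467e-02 = 0.6611.
After j more steps, ‖r_{3+j}‖ ≈ 1.631e-02·ρ^j; need ρ^j ≤ 1e-10/1.631e-02 = 6.13121e-09.
j ≥ ln(6.13121e-09)/ln(0.6611) = -18.9099/-0.41385 = 45.693.
So 46 more iterations are needed.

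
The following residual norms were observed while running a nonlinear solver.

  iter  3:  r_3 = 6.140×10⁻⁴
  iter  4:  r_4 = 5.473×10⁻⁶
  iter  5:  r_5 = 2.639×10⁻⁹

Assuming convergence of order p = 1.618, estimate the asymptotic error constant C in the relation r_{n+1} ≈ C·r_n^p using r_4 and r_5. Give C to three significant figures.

0.861

C ≈ r_5 / r_4^1.618
  = 2.639×10⁻⁹ / (5.473×10⁻⁶)^1.618
  = 2.639×10⁻⁹ / 3.06513e-09 ≈ 0.86098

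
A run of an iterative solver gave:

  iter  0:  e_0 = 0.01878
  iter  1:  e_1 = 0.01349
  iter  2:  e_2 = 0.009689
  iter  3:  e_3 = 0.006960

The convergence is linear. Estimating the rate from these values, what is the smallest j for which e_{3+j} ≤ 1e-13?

76

Rate ρ ≈ e_3/e_2 = 0.006960/0.009689 = 0.7183.
After j more steps, e_{3+j} ≈ 0.006960·ρ^j; need ρ^j ≤ 1e-13/0.006960 = 1.43678e-11.
j ≥ ln(1.43678e-11)/ln(0.7183) = -24.9660/-0.33087 = 75.456.
So 76 more iterations are needed.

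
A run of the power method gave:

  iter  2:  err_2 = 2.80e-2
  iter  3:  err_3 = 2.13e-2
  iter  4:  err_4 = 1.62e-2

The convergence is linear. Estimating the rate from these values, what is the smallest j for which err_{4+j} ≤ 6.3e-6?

Rate ρ ≈ err_4/err_3 = 1.62e-2/2.13e-2 = 0.7606.
After j more steps, err_{4+j} ≈ 1.62e-2·ρ^j; need ρ^j ≤ 6.3e-6/1.62e-2 = 0.000388889.
j ≥ ln(0.000388889)/ln(0.7606) = -7.8522/-0.27365 = 28.694.
So 29 more iterations are needed.

29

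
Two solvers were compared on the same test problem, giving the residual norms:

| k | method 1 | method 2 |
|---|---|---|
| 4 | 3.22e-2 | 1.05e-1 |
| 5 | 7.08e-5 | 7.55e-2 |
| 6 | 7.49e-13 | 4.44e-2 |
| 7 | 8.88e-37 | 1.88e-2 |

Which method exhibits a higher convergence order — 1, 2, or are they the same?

Method 1: p ≈ ln(8.88e-37/7.49e-13)/ln(7.49e-13/7.08e-5) ≈ 3.00.
Method 2: p ≈ ln(1.88e-2/4.44e-2)/ln(4.44e-2/7.55e-2) ≈ 1.62.
Method 1 has the higher order (≈3.0 vs ≈1.6).

1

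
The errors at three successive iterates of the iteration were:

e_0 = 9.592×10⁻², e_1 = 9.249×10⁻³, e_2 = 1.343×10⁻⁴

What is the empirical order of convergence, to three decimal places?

1.809

p ≈ ln(e_2/e_1) / ln(e_1/e_0)
  = ln(1.343×10⁻⁴/9.249×10⁻³) / ln(9.249×10⁻³/9.592×10⁻²)
  = ln(0.0145205) / ln(0.0964241)
  = -4.232194 / -2.338999 ≈ 1.809404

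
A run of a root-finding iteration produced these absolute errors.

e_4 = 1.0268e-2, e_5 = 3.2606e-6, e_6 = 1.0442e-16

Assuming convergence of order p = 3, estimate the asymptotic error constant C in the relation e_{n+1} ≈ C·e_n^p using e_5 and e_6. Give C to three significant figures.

3.01

C ≈ e_6 / e_5^3
  = 1.0442e-16 / (3.2606e-6)^3
  = 1.0442e-16 / 3.46651e-17 ≈ 3.0123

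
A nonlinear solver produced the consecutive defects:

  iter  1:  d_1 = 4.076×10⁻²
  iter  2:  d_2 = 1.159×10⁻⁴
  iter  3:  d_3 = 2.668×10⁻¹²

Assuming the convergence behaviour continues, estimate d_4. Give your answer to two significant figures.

3.3e-35

First estimate the order: p ≈ ln(d_3/d_2) / ln(d_2/d_1) = ln(2.668×10⁻¹²/1.159×10⁻⁴)/ln(1.159×10⁻⁴/4.076×10⁻²) = ln(2.30198e-08)/ln(0.00284347) ≈ 2.9998.
Then d_4 ≈ d_3·(d_3/d_2)^p = 2.668×10⁻¹²·(2.30198e-08)^2.9998 = 2.668×10⁻¹²·1.22414e-23 ≈ 3.266e-35.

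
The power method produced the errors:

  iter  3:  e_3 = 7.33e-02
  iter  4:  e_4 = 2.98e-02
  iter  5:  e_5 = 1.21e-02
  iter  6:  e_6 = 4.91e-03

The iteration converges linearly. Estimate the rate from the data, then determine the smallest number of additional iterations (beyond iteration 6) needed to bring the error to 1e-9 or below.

18

Rate ρ ≈ e_6/e_5 = 4.91e-03/1.21e-02 = 0.4058.
After j more steps, e_{6+j} ≈ 4.91e-03·ρ^j; need ρ^j ≤ 1e-9/4.91e-03 = 2.03666e-07.
j ≥ ln(2.03666e-07)/ln(0.4058) = -15.4068/-0.90189 = 17.083.
So 18 more iterations are needed.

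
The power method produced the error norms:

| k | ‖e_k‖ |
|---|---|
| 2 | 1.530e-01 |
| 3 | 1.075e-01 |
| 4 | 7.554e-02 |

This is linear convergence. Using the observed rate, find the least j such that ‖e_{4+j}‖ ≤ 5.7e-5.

21

Rate ρ ≈ ‖e_4‖/‖e_3‖ = 7.554e-02/1.075e-01 = 0.7027.
After j more steps, ‖e_{4+j}‖ ≈ 7.554e-02·ρ^j; need ρ^j ≤ 5.7e-5/7.554e-02 = 0.000754567.
j ≥ ln(0.000754567)/ln(0.7027) = -7.1894/-0.35283 = 20.376.
So 21 more iterations are needed.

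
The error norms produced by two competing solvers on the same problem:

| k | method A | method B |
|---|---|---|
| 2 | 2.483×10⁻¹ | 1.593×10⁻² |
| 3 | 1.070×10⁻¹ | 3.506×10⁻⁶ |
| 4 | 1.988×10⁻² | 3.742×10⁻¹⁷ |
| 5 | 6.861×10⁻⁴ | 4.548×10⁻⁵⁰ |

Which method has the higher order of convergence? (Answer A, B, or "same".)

B

Method A: p ≈ ln(6.861×10⁻⁴/1.988×10⁻²)/ln(1.988×10⁻²/1.070×10⁻¹) ≈ 2.00.
Method B: p ≈ ln(4.548×10⁻⁵⁰/3.742×10⁻¹⁷)/ln(3.742×10⁻¹⁷/3.506×10⁻⁶) ≈ 3.00.
Method B has the higher order (≈3.0 vs ≈2.0).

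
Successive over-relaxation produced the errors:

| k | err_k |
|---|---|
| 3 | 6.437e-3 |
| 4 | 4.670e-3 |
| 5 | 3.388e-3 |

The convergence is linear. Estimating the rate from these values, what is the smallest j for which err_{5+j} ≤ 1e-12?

Rate ρ ≈ err_5/err_4 = 3.388e-3/4.670e-3 = 0.7255.
After j more steps, err_{5+j} ≈ 3.388e-3·ρ^j; need ρ^j ≤ 1e-12/3.388e-3 = 2.95159e-10.
j ≥ ln(2.95159e-10)/ln(0.7255) = -21.9435/-0.32089 = 68.383.
So 69 more iterations are needed.

69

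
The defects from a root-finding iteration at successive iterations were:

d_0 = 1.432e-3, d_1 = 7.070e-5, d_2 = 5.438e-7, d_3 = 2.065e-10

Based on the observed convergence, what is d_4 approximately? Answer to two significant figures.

First estimate the order: p ≈ ln(d_3/d_2) / ln(d_2/d_1) = ln(2.065e-10/5.438e-7)/ln(5.438e-7/7.070e-5) = ln(0.000379735)/ln(0.00769165) ≈ 1.6180.
Then d_4 ≈ d_3·(d_3/d_2)^p = 2.065e-10·(0.000379735)^1.6180 = 2.065e-10·2.92146e-06 ≈ 6.033e-16.

6.0e-16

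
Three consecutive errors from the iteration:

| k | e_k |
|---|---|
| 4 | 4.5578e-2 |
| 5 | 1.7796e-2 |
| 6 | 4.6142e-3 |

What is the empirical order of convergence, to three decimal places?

p ≈ ln(e_6/e_5) / ln(e_5/e_4)
  = ln(4.6142e-3/1.7796e-2) / ln(1.7796e-2/4.5578e-2)
  = ln(0.259283) / ln(0.390452)
  = -1.349835 / -0.940450 ≈ 1.435308

1.435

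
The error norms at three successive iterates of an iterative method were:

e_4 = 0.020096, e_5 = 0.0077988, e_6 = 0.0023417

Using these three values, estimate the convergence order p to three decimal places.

1.271

p ≈ ln(e_6/e_5) / ln(e_5/e_4)
  = ln(0.0023417/0.0077988) / ln(0.0077988/0.020096)
  = ln(0.300264) / ln(0.388077)
  = -1.203093 / -0.946552 ≈ 1.271027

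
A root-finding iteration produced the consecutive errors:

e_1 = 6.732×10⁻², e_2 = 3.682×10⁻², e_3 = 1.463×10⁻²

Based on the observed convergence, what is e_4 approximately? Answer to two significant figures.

3.6e-3

First estimate the order: p ≈ ln(e_3/e_2) / ln(e_2/e_1) = ln(1.463×10⁻²/3.682×10⁻²)/ln(3.682×10⁻²/6.732×10⁻²) = ln(0.397338)/ln(0.54694) ≈ 1.5296.
Then e_4 ≈ e_3·(e_3/e_2)^p = 1.463×10⁻²·(0.397338)^1.5296 = 1.463×10⁻²·0.243711 ≈ 0.003565.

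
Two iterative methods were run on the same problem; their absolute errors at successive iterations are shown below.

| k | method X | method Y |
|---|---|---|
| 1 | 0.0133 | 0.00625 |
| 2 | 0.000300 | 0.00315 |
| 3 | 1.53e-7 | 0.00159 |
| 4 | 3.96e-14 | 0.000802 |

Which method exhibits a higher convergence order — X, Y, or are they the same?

X

Method X: p ≈ ln(3.96e-14/1.53e-7)/ln(1.53e-7/0.000300) ≈ 2.00.
Method Y: p ≈ ln(0.000802/0.00159)/ln(0.00159/0.00315) ≈ 1.00.
Method X has the higher order (≈2.0 vs ≈1.0).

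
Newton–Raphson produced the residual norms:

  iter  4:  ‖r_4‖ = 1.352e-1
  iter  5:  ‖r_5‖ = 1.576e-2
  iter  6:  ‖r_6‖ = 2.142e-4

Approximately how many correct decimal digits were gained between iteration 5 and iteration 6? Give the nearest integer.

Digits gained ≈ log₁₀(‖r_5‖/‖r_6‖) = log₁₀(1.576e-2/2.142e-4) = log₁₀(73.5761) ≈ 1.867.

2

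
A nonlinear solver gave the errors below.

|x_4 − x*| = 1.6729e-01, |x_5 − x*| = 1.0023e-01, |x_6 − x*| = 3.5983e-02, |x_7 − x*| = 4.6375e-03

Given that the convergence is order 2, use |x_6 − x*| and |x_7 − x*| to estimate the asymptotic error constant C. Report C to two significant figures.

3.6

C ≈ |x_7 − x*| / |x_6 − x*|^2
  = 4.6375e-03 / (3.5983e-02)^2
  = 4.6375e-03 / 0.00129478 ≈ 3.5817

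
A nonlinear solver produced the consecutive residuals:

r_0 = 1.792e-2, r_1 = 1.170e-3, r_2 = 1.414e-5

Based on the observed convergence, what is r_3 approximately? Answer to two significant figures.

1.1e-8

First estimate the order: p ≈ ln(r_2/r_1) / ln(r_1/r_0) = ln(1.414e-5/1.170e-3)/ln(1.170e-3/1.792e-2) = ln(0.0120855)/ln(0.0652902) ≈ 1.6181.
Then r_3 ≈ r_2·(r_2/r_1)^p = 1.414e-5·(0.0120855)^1.6181 = 1.414e-5·0.000788701 ≈ 1.115e-08.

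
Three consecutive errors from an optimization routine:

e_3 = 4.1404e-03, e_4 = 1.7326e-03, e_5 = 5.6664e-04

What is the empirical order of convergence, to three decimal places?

p ≈ ln(e_5/e_4) / ln(e_4/e_3)
  = ln(5.6664e-04/1.7326e-03) / ln(1.7326e-03/4.1404e-03)
  = ln(0.327046) / ln(0.418462)
  = -1.117654 / -0.871169 ≈ 1.282936

1.283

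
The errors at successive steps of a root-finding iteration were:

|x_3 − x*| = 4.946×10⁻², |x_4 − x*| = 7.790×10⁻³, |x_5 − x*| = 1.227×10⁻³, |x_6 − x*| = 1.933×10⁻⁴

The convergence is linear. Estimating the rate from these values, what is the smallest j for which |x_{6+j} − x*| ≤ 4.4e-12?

Rate ρ ≈ |x_6 − x*|/|x_5 − x*| = 1.933×10⁻⁴/1.227×10⁻³ = 0.1575.
After j more steps, |x_{6+j} − x*| ≈ 1.933×10⁻⁴·ρ^j; need ρ^j ≤ 4.4e-12/1.933×10⁻⁴ = 2.27625e-08.
j ≥ ln(2.27625e-08)/ln(0.1575) = -17.5982/-1.84833 = 9.521.
So 10 more iterations are needed.

10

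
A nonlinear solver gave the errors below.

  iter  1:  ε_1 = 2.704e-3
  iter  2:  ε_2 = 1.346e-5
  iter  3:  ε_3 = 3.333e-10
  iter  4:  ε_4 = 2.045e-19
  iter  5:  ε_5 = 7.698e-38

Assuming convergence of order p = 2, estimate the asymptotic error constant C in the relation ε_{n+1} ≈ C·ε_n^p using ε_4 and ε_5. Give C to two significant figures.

C ≈ ε_5 / ε_4^2
  = 7.698e-38 / (2.045e-19)^2
  = 7.698e-38 / 4.18202e-38 ≈ 1.8407

1.8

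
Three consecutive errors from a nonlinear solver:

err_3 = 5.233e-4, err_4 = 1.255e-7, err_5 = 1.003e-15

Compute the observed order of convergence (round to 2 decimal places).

p ≈ ln(err_5/err_4) / ln(err_4/err_3)
  = ln(1.003e-15/1.255e-7) / ln(1.255e-7/5.233e-4)
  = ln(7.99203e-09) / ln(0.000239824)
  = -18.64482 / -8.33561 ≈ 2.23677

2.24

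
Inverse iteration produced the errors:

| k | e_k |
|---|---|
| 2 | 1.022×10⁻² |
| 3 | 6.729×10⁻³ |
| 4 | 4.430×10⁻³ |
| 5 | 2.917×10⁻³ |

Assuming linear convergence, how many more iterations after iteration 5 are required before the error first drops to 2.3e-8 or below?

29

Rate ρ ≈ e_5/e_4 = 2.917×10⁻³/4.430×10⁻³ = 0.6585.
After j more steps, e_{5+j} ≈ 2.917×10⁻³·ρ^j; need ρ^j ≤ 2.3e-8/2.917×10⁻³ = 7.88481e-06.
j ≥ ln(7.88481e-06)/ln(0.6585) = -11.7506/-0.41779 = 28.126.
So 29 more iterations are needed.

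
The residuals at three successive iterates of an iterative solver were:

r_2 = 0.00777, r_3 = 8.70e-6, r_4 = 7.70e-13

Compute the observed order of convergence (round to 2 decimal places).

2.39

p ≈ ln(r_4/r_3) / ln(r_3/r_2)
  = ln(7.70e-13/8.70e-6) / ln(8.70e-6/0.00777)
  = ln(8.85057e-08) / ln(0.00111969)
  = -16.24020 / -6.79470 ≈ 2.39013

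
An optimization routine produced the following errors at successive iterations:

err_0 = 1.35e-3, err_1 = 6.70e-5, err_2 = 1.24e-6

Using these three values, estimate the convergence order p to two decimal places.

1.33

p ≈ ln(err_2/err_1) / ln(err_1/err_0)
  = ln(1.24e-6/6.70e-5) / ln(6.70e-5/1.35e-3)
  = ln(0.0185075) / ln(0.0496296)
  = -3.98958 / -3.00317 ≈ 1.32846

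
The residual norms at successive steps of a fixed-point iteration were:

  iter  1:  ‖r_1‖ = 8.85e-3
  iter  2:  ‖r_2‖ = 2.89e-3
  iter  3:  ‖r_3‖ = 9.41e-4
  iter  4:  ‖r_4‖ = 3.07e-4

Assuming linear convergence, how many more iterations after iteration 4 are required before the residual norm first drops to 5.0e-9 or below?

Rate ρ ≈ ‖r_4‖/‖r_3‖ = 3.07e-4/9.41e-4 = 0.3262.
After j more steps, ‖r_{4+j}‖ ≈ 3.07e-4·ρ^j; need ρ^j ≤ 5.0e-9/3.07e-4 = 1.62866e-05.
j ≥ ln(1.62866e-05)/ln(0.3262) = -11.0252/-1.12024 = 9.842.
So 10 more iterations are needed.

10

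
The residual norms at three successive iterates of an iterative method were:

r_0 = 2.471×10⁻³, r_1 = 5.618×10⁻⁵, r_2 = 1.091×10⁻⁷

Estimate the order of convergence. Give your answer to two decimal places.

p ≈ ln(r_2/r_1) / ln(r_1/r_0)
  = ln(1.091×10⁻⁷/5.618×10⁻⁵) / ln(5.618×10⁻⁵/2.471×10⁻³)
  = ln(0.00194197) / ln(0.0227357)
  = -6.24405 / -3.78382 ≈ 1.65020

1.65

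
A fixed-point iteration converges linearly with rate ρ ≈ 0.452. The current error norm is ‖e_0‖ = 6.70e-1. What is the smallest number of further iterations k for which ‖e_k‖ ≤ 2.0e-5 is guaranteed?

14

After k steps, ‖e_k‖ ≈ 6.70e-1·0.452^k.
Need 0.452^k ≤ 2.0e-5/6.70e-1 = 2.98507e-05.
k ≥ ln(2.98507e-05)/ln(0.452) = -10.4193/-0.79407 = 13.121.
Smallest integer k = 14.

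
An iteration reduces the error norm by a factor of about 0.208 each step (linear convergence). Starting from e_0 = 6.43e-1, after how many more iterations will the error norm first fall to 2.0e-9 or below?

After k steps, e_k ≈ 6.43e-1·0.208^k.
Need 0.208^k ≤ 2.0e-9/6.43e-1 = 3.11042e-09.
k ≥ ln(3.11042e-09)/ln(0.208) = -19.5885/-1.57022 = 12.475.
Smallest integer k = 13.

13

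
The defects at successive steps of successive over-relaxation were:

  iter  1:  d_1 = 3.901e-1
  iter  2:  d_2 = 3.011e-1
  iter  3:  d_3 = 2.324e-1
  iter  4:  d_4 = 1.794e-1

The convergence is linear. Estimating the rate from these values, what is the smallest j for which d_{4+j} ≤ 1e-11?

Rate ρ ≈ d_4/d_3 = 1.794e-1/2.324e-1 = 0.7719.
After j more steps, d_{4+j} ≈ 1.794e-1·ρ^j; need ρ^j ≤ 1e-11/1.794e-1 = 5.57414e-11.
j ≥ ln(5.57414e-11)/ln(0.7719) = -23.6103/-0.25890 = 91.195.
So 92 more iterations are needed.

92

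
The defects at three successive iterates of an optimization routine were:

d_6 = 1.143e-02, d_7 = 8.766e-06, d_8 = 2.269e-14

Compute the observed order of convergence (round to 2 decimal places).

2.76

p ≈ ln(d_8/d_7) / ln(d_7/d_6)
  = ln(2.269e-14/8.766e-06) / ln(8.766e-06/1.143e-02)
  = ln(2.58841e-09) / ln(0.000766929)
  = -19.77222 / -7.17312 ≈ 2.75643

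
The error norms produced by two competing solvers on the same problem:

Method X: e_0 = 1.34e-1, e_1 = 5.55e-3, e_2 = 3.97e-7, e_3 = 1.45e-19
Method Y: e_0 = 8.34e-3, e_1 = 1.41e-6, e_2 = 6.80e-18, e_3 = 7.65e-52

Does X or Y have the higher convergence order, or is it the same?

same

Method X: p ≈ ln(1.45e-19/3.97e-7)/ln(3.97e-7/5.55e-3) ≈ 3.00.
Method Y: p ≈ ln(7.65e-52/6.80e-18)/ln(6.80e-18/1.41e-6) ≈ 3.00.
Both orders ≈ 3.0 — effectively the same.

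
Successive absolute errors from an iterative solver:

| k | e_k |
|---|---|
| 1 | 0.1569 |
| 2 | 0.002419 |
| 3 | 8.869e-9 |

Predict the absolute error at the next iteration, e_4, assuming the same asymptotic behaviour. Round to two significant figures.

First estimate the order: p ≈ ln(e_3/e_2) / ln(e_2/e_1) = ln(8.869e-9/0.002419)/ln(0.002419/0.1569) = ln(3.66639e-06)/ln(0.0154175) ≈ 2.9999.
Then e_4 ≈ e_3·(e_3/e_2)^p = 8.869e-9·(3.66639e-06)^2.9999 = 8.869e-9·4.93469e-17 ≈ 4.377e-25.

4.4e-25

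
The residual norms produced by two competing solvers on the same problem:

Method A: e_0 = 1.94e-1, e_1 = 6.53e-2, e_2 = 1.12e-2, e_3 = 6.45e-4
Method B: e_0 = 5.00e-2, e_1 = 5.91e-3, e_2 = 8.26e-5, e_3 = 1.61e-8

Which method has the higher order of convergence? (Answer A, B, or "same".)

B

Method A: p ≈ ln(6.45e-4/1.12e-2)/ln(1.12e-2/6.53e-2) ≈ 1.62.
Method B: p ≈ ln(1.61e-8/8.26e-5)/ln(8.26e-5/5.91e-3) ≈ 2.00.
Method B has the higher order (≈2.0 vs ≈1.6).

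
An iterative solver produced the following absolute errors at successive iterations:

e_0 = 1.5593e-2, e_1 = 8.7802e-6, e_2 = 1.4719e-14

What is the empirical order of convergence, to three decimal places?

p ≈ ln(e_2/e_1) / ln(e_1/e_0)
  = ln(1.4719e-14/8.7802e-6) / ln(8.7802e-6/1.5593e-2)
  = ln(1.67639e-09) / ln(0.000563086)
  = -20.206623 / -7.482078 ≈ 2.700670

2.701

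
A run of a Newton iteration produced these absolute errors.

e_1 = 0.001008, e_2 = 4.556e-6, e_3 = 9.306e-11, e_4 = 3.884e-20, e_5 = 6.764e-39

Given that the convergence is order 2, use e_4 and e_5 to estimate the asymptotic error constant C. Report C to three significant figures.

4.48

C ≈ e_5 / e_4^2
  = 6.764e-39 / (3.884e-20)^2
  = 6.764e-39 / 1.50855e-39 ≈ 4.4838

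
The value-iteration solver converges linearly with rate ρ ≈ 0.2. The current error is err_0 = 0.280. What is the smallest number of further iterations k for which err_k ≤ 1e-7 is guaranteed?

After k steps, err_k ≈ 0.280·0.2^k.
Need 0.2^k ≤ 1e-7/0.280 = 3.57143e-07.
k ≥ ln(3.57143e-07)/ln(0.2) = -14.8451/-1.60944 = 9.224.
Smallest integer k = 10.

10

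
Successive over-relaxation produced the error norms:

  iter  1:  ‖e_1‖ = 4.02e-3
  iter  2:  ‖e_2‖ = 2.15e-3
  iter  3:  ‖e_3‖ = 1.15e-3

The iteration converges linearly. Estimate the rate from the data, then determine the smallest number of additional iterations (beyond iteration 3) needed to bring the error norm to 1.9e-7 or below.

14

Rate ρ ≈ ‖e_3‖/‖e_2‖ = 1.15e-3/2.15e-3 = 0.5349.
After j more steps, ‖e_{3+j}‖ ≈ 1.15e-3·ρ^j; need ρ^j ≤ 1.9e-7/1.15e-3 = 0.000165217.
j ≥ ln(0.000165217)/ln(0.5349) = -8.7083/-0.62568 = 13.918.
So 14 more iterations are needed.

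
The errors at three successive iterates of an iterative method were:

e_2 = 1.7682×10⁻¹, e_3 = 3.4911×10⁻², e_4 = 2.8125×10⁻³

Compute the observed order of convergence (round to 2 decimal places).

p ≈ ln(e_4/e_3) / ln(e_3/e_2)
  = ln(2.8125×10⁻³/3.4911×10⁻²) / ln(3.4911×10⁻²/1.7682×10⁻¹)
  = ln(0.080562) / ln(0.197438)
  = -2.51873 / -1.62233 ≈ 1.55254

1.55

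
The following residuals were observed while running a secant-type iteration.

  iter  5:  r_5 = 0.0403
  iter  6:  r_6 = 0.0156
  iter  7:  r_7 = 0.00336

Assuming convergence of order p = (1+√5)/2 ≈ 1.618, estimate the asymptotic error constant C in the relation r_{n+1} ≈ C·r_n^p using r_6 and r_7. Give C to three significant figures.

2.82

C ≈ r_7 / r_6^1.618
  = 0.00336 / (0.0156)^1.618
  = 0.00336 / 0.00119255 ≈ 2.8175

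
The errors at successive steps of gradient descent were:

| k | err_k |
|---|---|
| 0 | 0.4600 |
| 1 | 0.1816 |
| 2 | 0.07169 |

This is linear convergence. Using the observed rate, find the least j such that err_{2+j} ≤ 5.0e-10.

Rate ρ ≈ err_2/err_1 = 0.07169/0.1816 = 0.3948.
After j more steps, err_{2+j} ≈ 0.07169·ρ^j; need ρ^j ≤ 5.0e-10/0.07169 = 6.97447e-09.
j ≥ ln(6.97447e-09)/ln(0.3948) = -18.7810/-0.92938 = 20.208.
So 21 more iterations are needed.

21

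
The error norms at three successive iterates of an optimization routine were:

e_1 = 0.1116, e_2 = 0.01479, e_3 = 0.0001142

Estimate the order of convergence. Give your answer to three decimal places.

p ≈ ln(e_3/e_2) / ln(e_2/e_1)
  = ln(0.0001142/0.01479) / ln(0.01479/0.1116)
  = ln(0.00772143) / ln(0.132527)
  = -4.863756 / -2.020969 ≈ 2.406646

2.407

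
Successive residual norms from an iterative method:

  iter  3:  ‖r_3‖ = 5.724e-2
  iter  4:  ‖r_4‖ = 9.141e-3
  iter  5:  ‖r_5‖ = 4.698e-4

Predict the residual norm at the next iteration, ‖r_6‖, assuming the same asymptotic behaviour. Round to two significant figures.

First estimate the order: p ≈ ln(‖r_5‖/‖r_4‖) / ln(‖r_4‖/‖r_3‖) = ln(4.698e-4/9.141e-3)/ln(9.141e-3/5.724e-2) = ln(0.0513948)/ln(0.159696) ≈ 1.6180.
Then ‖r_6‖ ≈ ‖r_5‖·(‖r_5‖/‖r_4‖)^p = 4.698e-4·(0.0513948)^1.6180 = 4.698e-4·0.00820856 ≈ 3.856e-06.

3.9e-6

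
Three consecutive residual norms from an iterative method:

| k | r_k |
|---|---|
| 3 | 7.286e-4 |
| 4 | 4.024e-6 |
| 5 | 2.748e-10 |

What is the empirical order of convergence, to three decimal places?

1.845

p ≈ ln(r_5/r_4) / ln(r_4/r_3)
  = ln(2.748e-10/4.024e-6) / ln(4.024e-6/7.286e-4)
  = ln(6.82903e-05) / ln(0.00552292)
  = -9.591743 / -5.198849 ≈ 1.844974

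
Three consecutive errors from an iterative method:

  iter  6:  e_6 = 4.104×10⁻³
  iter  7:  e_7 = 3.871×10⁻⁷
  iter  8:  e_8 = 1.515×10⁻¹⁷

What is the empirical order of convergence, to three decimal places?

p ≈ ln(e_8/e_7) / ln(e_7/e_6)
  = ln(1.515×10⁻¹⁷/3.871×10⁻⁷) / ln(3.871×10⁻⁷/4.104×10⁻³)
  = ln(3.91372e-11) / ln(9.43226e-05)
  = -23.963948 / -9.268790 ≈ 2.585445

2.585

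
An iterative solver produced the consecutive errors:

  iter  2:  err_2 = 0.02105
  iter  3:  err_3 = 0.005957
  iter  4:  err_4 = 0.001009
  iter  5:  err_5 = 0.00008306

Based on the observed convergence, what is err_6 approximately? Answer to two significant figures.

2.5e-6

First estimate the order: p ≈ ln(err_5/err_4) / ln(err_4/err_3) = ln(0.00008306/0.001009)/ln(0.001009/0.005957) = ln(0.0823191)/ln(0.169381) ≈ 1.4064.
Then err_6 ≈ err_5·(err_5/err_4)^p = 0.00008306·(0.0823191)^1.4064 = 0.00008306·0.0298373 ≈ 2.478e-06.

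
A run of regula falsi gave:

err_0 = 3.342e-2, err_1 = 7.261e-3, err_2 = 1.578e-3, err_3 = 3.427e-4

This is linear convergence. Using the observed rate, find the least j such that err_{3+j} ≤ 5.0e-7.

Rate ρ ≈ err_3/err_2 = 3.427e-4/1.578e-3 = 0.2172.
After j more steps, err_{3+j} ≈ 3.427e-4·ρ^j; need ρ^j ≤ 5.0e-7/3.427e-4 = 0.001459.
j ≥ ln(0.001459)/ln(0.2172) = -6.5300/-1.52694 = 4.277.
So 5 more iterations are needed.

5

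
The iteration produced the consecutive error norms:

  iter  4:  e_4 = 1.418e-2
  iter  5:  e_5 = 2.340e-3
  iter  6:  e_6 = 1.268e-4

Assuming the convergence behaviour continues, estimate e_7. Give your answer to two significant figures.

First estimate the order: p ≈ ln(e_6/e_5) / ln(e_5/e_4) = ln(1.268e-4/2.340e-3)/ln(2.340e-3/1.418e-2) = ln(0.054188)/ln(0.165021) ≈ 1.6181.
Then e_7 ≈ e_6·(e_6/e_5)^p = 1.268e-4·(0.054188)^1.6181 = 1.268e-4·0.00893982 ≈ 1.134e-06.

1.1e-6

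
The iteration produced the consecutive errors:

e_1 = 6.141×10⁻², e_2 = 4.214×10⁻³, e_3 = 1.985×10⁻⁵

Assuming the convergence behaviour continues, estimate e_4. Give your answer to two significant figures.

4.4e-10

First estimate the order: p ≈ ln(e_3/e_2) / ln(e_2/e_1) = ln(1.985×10⁻⁵/4.214×10⁻³)/ln(4.214×10⁻³/6.141×10⁻²) = ln(0.00471049)/ln(0.0686207) ≈ 1.9999.
Then e_4 ≈ e_3·(e_3/e_2)^p = 1.985×10⁻⁵·(0.00471049)^1.9999 = 1.985×10⁻⁵·2.22006e-05 ≈ 4.407e-10.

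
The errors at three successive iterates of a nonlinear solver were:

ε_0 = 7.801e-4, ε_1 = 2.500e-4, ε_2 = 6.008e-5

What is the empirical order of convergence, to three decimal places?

1.253

p ≈ ln(ε_2/ε_1) / ln(ε_1/ε_0)
  = ln(6.008e-5/2.500e-4) / ln(2.500e-4/7.801e-4)
  = ln(0.24032) / ln(0.320472)
  = -1.425784 / -1.137960 ≈ 1.252930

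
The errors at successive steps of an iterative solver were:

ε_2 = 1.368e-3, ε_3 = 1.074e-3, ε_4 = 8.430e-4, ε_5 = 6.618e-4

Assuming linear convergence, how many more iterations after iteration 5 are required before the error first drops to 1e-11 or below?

75

Rate ρ ≈ ε_5/ε_4 = 6.618e-4/8.430e-4 = 0.7851.
After j more steps, ε_{5+j} ≈ 6.618e-4·ρ^j; need ρ^j ≤ 1e-11/6.618e-4 = 1.51103e-08.
j ≥ ln(1.51103e-08)/ln(0.7851) = -18.0079/-0.24194 = 74.431.
So 75 more iterations are needed.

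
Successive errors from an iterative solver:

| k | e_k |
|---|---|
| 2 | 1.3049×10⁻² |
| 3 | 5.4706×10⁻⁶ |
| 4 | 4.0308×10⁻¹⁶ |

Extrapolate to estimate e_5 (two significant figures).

1.6e-46

First estimate the order: p ≈ ln(e_4/e_3) / ln(e_3/e_2) = ln(4.0308×10⁻¹⁶/5.4706×10⁻⁶)/ln(5.4706×10⁻⁶/1.3049×10⁻²) = ln(7.36811e-11)/ln(0.000419235) ≈ 3.0000.
Then e_5 ≈ e_4·(e_4/e_3)^p = 4.0308×10⁻¹⁶·(7.36811e-11)^3.0000 = 4.0308×10⁻¹⁶·4.00008e-31 ≈ 1.612e-46.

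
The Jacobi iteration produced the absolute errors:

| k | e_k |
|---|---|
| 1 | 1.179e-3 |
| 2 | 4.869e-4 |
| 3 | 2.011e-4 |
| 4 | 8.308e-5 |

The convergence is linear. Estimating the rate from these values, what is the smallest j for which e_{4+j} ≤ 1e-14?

26

Rate ρ ≈ e_4/e_3 = 8.308e-5/2.011e-4 = 0.4131.
After j more steps, e_{4+j} ≈ 8.308e-5·ρ^j; need ρ^j ≤ 1e-14/8.308e-5 = 1.20366e-10.
j ≥ ln(1.20366e-10)/ln(0.4131) = -22.8405/-0.88407 = 25.836.
So 26 more iterations are needed.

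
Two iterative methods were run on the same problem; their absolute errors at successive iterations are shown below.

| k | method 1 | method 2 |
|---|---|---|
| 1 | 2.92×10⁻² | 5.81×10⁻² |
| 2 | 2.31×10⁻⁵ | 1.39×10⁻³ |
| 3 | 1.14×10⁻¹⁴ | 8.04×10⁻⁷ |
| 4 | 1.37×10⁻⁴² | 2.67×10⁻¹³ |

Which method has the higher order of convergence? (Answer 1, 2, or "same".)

1

Method 1: p ≈ ln(1.37×10⁻⁴²/1.14×10⁻¹⁴)/ln(1.14×10⁻¹⁴/2.31×10⁻⁵) ≈ 3.00.
Method 2: p ≈ ln(2.67×10⁻¹³/8.04×10⁻⁷)/ln(8.04×10⁻⁷/1.39×10⁻³) ≈ 2.00.
Method 1 has the higher order (≈3.0 vs ≈2.0).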